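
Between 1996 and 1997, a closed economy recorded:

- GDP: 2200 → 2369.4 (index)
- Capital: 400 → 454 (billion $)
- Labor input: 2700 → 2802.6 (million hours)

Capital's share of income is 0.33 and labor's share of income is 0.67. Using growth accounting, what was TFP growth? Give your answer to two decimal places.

0.70%

GDP growth = (2369.4 − 2200) / 2200 = 7.7%.
Capital growth = (454 − 400) / 400 = 13.5%.
Labor input growth = (2802.6 − 2700) / 2700 = 3.8%.
Labor's share = 1 − 0.33 = 0.67.
Capital: 0.33 × 13.5 = 4.455 pp.
Labor input: 0.67 × 3.8 = 2.546 pp.
TFP growth = 7.7 − 7.001 = 0.699%.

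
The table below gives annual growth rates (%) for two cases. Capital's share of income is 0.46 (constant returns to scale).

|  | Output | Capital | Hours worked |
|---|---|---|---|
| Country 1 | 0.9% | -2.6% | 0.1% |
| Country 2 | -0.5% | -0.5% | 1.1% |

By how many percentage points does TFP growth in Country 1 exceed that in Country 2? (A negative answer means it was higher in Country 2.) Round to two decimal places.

2.91 percentage points

Labor's share = 1 − 0.46 = 0.54.
Country 1: TFP = 0.9 + 1.196 − 0.054 = 2.042%.
Country 2: TFP = -0.5 + 0.23 − 0.594 = -0.864%.
Difference = 2.042 − (-0.864) = 2.906 pp.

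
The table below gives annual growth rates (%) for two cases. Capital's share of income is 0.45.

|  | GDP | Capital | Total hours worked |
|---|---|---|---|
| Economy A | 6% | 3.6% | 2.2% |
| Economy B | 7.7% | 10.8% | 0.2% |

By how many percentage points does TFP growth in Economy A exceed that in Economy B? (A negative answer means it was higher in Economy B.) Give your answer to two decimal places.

0.44 percentage points

Labor's share = 1 − 0.45 = 0.55.
Economy A: TFP = 6 − 1.62 − 1.21 = 3.17%.
Economy B: TFP = 7.7 − 4.86 − 0.11 = 2.73%.
Difference = 3.17 − (2.73) = 0.44 pp.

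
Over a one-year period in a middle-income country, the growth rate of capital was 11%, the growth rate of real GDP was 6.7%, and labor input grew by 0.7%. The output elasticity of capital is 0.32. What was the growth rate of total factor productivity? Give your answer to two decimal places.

2.70%

Labor's share = 1 − 0.32 = 0.68.
Capital: 0.32 × 11 = 3.52 pp.
Labor input: 0.68 × 0.7 = 0.476 pp.
TFP growth = 6.7 − 3.996 = 2.704%.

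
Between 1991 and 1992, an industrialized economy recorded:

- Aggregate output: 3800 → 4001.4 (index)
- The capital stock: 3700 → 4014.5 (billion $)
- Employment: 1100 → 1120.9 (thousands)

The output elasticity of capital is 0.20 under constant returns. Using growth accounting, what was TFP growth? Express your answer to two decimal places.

2.08%

Aggregate output growth = (4001.4 − 3800) / 3800 = 5.3%.
The capital stock growth = (4014.5 − 3700) / 3700 = 8.5%.
Employment growth = (1120.9 − 1100) / 1100 = 1.9%.
Labor's share = 1 − 0.2 = 0.8.
The capital stock: 0.2 × 8.5 = 1.7 pp.
Employment: 0.8 × 1.9 = 1.52 pp.
TFP growth = 5.3 − 3.22 = 2.08%.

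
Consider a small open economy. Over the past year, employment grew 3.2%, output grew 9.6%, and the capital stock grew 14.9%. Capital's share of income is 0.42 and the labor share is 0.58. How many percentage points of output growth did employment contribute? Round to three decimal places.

1.856 pp

Labor's share = 1 − 0.42 = 0.58.
Contribution = share × growth = 0.58 × 3.2 = 1.856 pp.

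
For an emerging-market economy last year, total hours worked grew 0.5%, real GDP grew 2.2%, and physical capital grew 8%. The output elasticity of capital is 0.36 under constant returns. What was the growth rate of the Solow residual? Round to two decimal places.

-1.00%

Labor's share = 1 − 0.36 = 0.64.
Physical capital: 0.36 × 8 = 2.88 pp.
Total hours worked: 0.64 × 0.5 = 0.32 pp.
TFP growth = 2.2 − 3.2 = -1%.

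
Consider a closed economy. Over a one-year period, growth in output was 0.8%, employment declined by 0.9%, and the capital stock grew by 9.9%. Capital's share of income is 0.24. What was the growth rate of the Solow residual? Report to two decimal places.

-0.89%

Labor's share = 1 − 0.24 = 0.76.
The capital stock: 0.24 × 9.9 = 2.376 pp.
Employment: 0.76 × (-0.9) = -0.684 pp.
TFP growth = 0.8 − 1.692 = -0.892%.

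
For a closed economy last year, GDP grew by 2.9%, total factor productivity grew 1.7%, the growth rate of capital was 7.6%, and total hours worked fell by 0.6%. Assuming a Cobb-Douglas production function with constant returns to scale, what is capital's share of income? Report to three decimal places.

0.220

gY = gA + α·gK + (1−α)·gL, so gY − gA − gL = α(gK − gL).
2.9 − 1.7 + 0.6 = α × (7.6 − (-0.6)).
1.8 = 8.2 α, so α = 0.21951.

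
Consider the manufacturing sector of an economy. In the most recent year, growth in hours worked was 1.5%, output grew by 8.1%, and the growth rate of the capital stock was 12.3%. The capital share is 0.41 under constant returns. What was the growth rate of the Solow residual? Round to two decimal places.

2.17%

Labor's share = 1 − 0.41 = 0.59.
The capital stock: 0.41 × 12.3 = 5.043 pp.
Hours worked: 0.59 × 1.5 = 0.885 pp.
TFP growth = 8.1 − 5.928 = 2.172%.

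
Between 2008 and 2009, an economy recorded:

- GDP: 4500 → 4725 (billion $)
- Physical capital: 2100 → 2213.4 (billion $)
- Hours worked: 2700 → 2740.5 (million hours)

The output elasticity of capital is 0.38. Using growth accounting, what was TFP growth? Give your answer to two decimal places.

GDP growth = (4725 − 4500) / 4500 = 5%.
Physical capital growth = (2213.4 − 2100) / 2100 = 5.4%.
Hours worked growth = (2740.5 − 2700) / 2700 = 1.5%.
Labor's share = 1 − 0.38 = 0.62.
Physical capital: 0.38 × 5.4 = 2.052 pp.
Hours worked: 0.62 × 1.5 = 0.93 pp.
TFP growth = 5 − 2.982 = 2.018%.

2.02%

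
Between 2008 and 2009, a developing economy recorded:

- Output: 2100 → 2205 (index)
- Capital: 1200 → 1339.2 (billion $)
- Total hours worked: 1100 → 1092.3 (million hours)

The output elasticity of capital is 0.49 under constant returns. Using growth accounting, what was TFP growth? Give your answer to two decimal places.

-0.33%

Output growth = (2205 − 2100) / 2100 = 5%.
Capital growth = (1339.2 − 1200) / 1200 = 11.6%.
Total hours worked growth = (1092.3 − 1100) / 1100 = -0.7%.
Labor's share = 1 − 0.49 = 0.51.
Capital: 0.49 × 11.6 = 5.684 pp.
Total hours worked: 0.51 × (-0.7) = -0.357 pp.
TFP growth = 5 − 5.327 = -0.327%.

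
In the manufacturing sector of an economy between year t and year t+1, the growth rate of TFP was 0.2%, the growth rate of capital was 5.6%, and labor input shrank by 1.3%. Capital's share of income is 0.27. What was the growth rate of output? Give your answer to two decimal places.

0.76%

Labor's share = 1 − 0.27 = 0.73.
Capital: 0.27 × 5.6 = 1.512 pp.
Labor input: 0.73 × (-1.3) = -0.949 pp.
Output growth = 0.2 + 0.563 = 0.763%.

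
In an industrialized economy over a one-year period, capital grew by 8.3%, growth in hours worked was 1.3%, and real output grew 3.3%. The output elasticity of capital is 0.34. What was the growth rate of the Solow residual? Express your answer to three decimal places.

-0.380%

Labor's share = 1 − 0.34 = 0.66.
Capital: 0.34 × 8.3 = 2.822 pp.
Hours worked: 0.66 × 1.3 = 0.858 pp.
TFP growth = 3.3 − 3.68 = -0.38%.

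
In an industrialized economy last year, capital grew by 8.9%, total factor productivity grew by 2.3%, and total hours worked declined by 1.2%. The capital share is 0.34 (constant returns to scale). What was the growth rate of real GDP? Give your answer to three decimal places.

4.534%

Labor's share = 1 − 0.34 = 0.66.
Capital: 0.34 × 8.9 = 3.026 pp.
Total hours worked: 0.66 × (-1.2) = -0.792 pp.
Output growth = 2.3 + 2.234 = 4.534%.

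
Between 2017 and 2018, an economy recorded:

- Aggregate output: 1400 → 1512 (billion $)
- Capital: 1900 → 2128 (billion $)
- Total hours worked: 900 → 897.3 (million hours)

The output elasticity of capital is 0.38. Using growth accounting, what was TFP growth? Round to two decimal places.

3.63%

Aggregate output growth = (1512 − 1400) / 1400 = 8%.
Capital growth = (2128 − 1900) / 1900 = 12%.
Total hours worked growth = (897.3 − 900) / 900 = -0.3%.
Labor's share = 1 − 0.38 = 0.62.
Capital: 0.38 × 12 = 4.56 pp.
Total hours worked: 0.62 × (-0.3) = -0.186 pp.
TFP growth = 8 − 4.374 = 3.626%.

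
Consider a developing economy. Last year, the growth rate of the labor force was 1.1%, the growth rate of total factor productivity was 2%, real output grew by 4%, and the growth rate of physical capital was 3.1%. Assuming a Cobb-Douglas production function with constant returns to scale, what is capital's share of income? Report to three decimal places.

gY = gA + α·gK + (1−α)·gL, so gY − gA − gL = α(gK − gL).
4 − 2 − 1.1 = α × (3.1 − 1.1).
0.9 = 2 α, so α = 0.45.

α = 0.450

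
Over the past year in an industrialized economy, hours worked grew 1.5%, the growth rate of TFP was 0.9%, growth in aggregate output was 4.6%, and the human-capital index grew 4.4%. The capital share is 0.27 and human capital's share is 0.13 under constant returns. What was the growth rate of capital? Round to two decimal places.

Labor's share = 1 − 0.27 − 0.13 = 0.6.
gY = gA + 0.13×4.4 + 0.6×1.5 + 0.27×g.
0.27×g = 4.6 − 0.9 − 1.472 = 2.228.
g = 2.228 / 0.27 = 8.2519%.

8.25%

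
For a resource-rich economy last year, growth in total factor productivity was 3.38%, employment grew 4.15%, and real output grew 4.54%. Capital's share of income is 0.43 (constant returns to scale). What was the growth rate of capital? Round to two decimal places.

Labor's share = 1 − 0.43 = 0.57.
gY = gA + 0.57×4.15 + 0.43×g.
0.43×g = 4.54 − 3.38 − 2.3655 = -1.2055.
g = -1.2055 / 0.43 = -2.8035%.

-2.80%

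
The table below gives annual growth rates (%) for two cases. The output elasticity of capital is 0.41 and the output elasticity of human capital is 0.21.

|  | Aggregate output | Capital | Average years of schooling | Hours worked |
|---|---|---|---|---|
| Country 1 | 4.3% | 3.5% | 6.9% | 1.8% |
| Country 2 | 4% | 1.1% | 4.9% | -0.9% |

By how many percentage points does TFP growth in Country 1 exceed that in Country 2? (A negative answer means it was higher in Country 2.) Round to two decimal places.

-2.13 percentage points

Labor's share = 1 − 0.41 − 0.21 = 0.38.
Country 1: TFP = 4.3 − 1.435 − 1.449 − 0.684 = 0.732%.
Country 2: TFP = 4 − 0.451 − 1.029 + 0.342 = 2.862%.
Difference = 0.732 − (2.862) = -2.13 pp.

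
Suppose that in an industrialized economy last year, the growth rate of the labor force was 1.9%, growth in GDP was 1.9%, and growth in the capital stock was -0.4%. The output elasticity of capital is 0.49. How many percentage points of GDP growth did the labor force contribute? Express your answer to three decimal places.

Labor's share = 1 − 0.49 = 0.51.
Contribution = share × growth = 0.51 × 1.9 = 0.969 pp.

0.969 percentage points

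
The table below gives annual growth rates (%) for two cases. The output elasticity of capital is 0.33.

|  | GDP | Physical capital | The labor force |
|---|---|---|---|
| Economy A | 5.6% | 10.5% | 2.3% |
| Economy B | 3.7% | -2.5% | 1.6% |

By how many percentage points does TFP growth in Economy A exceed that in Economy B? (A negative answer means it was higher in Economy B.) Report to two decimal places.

-2.86 percentage points

Labor's share = 1 − 0.33 = 0.67.
Economy A: TFP = 5.6 − 3.465 − 1.541 = 0.594%.
Economy B: TFP = 3.7 + 0.825 − 1.072 = 3.453%.
Difference = 0.594 − (3.453) = -2.859 pp.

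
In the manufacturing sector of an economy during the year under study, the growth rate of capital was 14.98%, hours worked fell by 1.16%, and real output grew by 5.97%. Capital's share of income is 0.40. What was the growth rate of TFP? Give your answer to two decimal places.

TFP grew 0.67%.

Labor's share = 1 − 0.4 = 0.6.
Capital: 0.4 × 14.98 = 5.992 pp.
Hours worked: 0.6 × (-1.16) = -0.696 pp.
TFP growth = 5.97 − 5.296 = 0.674%.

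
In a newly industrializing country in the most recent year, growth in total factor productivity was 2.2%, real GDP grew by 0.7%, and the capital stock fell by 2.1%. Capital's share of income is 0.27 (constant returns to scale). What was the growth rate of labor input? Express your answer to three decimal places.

-1.278%

Labor's share = 1 − 0.27 = 0.73.
gY = gA + 0.27×(-2.1) + 0.73×g.
0.73×g = 0.7 − 2.2 + 0.567 = -0.933.
g = -0.933 / 0.73 = -1.27808%.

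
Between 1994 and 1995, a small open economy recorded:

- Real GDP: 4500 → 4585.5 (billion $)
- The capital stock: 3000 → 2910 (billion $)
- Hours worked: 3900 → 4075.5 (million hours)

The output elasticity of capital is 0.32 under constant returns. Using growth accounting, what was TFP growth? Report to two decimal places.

Real GDP growth = (4585.5 − 4500) / 4500 = 1.9%.
The capital stock growth = (2910 − 3000) / 3000 = -3%.
Hours worked growth = (4075.5 − 3900) / 3900 = 4.5%.
Labor's share = 1 − 0.32 = 0.68.
The capital stock: 0.32 × (-3) = -0.96 pp.
Hours worked: 0.68 × 4.5 = 3.06 pp.
TFP growth = 1.9 − 2.1 = -0.2%.

-0.20%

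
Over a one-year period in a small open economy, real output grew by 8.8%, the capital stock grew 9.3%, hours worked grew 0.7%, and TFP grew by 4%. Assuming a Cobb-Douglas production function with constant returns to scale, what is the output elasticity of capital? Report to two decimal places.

The output elasticity of capital is 0.48.

gY = gA + α·gK + (1−α)·gL, so gY − gA − gL = α(gK − gL).
8.8 − 4 − 0.7 = α × (9.3 − 0.7).
4.1 = 8.6 α, so α = 0.4767.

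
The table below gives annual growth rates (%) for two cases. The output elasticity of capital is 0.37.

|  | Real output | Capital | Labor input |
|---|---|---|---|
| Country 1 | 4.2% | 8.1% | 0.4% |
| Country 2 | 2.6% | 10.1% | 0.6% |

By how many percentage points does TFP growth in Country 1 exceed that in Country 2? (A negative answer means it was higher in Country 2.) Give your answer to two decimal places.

2.47 percentage points

Labor's share = 1 − 0.37 = 0.63.
Country 1: TFP = 4.2 − 2.997 − 0.252 = 0.951%.
Country 2: TFP = 2.6 − 3.737 − 0.378 = -1.515%.
Difference = 0.951 − (-1.515) = 2.466 pp.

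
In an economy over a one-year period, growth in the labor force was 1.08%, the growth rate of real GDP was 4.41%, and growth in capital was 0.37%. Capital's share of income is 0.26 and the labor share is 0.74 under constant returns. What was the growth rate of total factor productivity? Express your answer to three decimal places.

3.515%

Labor's share = 1 − 0.26 = 0.74.
Capital: 0.26 × 0.37 = 0.0962 pp.
The labor force: 0.74 × 1.08 = 0.7992 pp.
TFP growth = 4.41 − 0.8954 = 3.5146%.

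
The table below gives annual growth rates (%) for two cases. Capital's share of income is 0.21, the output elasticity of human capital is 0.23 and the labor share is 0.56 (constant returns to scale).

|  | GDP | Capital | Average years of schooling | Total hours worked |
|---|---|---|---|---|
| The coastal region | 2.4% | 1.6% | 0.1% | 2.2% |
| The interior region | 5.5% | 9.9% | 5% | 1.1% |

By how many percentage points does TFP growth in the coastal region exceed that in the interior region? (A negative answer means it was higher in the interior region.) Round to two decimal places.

Labor's share = 1 − 0.21 − 0.23 = 0.56.
The coastal region: TFP = 2.4 − 0.336 − 0.023 − 1.232 = 0.809%.
The interior region: TFP = 5.5 − 2.079 − 1.15 − 0.616 = 1.655%.
Difference = 0.809 − (1.655) = -0.846 pp.

-0.85 percentage points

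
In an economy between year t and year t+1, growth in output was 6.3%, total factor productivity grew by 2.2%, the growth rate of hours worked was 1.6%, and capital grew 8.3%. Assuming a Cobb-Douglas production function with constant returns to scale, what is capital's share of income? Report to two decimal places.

gY = gA + α·gK + (1−α)·gL, so gY − gA − gL = α(gK − gL).
6.3 − 2.2 − 1.6 = α × (8.3 − 1.6).
2.5 = 6.7 α, so α = 0.3731.

0.37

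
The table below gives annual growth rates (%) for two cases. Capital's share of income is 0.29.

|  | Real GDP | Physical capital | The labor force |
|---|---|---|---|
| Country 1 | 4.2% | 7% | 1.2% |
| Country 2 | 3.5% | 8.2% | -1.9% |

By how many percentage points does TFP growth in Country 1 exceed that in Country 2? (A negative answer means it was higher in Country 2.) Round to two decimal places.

-1.15 percentage points

Labor's share = 1 − 0.29 = 0.71.
Country 1: TFP = 4.2 − 2.03 − 0.852 = 1.318%.
Country 2: TFP = 3.5 − 2.378 + 1.349 = 2.471%.
Difference = 1.318 − (2.471) = -1.153 pp.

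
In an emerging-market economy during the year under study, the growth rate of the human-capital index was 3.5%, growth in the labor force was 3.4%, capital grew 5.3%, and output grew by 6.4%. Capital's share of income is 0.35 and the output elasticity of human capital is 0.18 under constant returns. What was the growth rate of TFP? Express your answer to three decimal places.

Labor's share = 1 − 0.35 − 0.18 = 0.47.
Capital: 0.35 × 5.3 = 1.855 pp.
The human-capital index: 0.18 × 3.5 = 0.63 pp.
The labor force: 0.47 × 3.4 = 1.598 pp.
TFP growth = 6.4 − 4.083 = 2.317%.

2.317%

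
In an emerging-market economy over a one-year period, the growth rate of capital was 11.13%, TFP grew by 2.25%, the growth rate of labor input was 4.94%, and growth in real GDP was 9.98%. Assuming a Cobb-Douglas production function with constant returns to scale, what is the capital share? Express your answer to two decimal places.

The capital share is 0.45.

gY = gA + α·gK + (1−α)·gL, so gY − gA − gL = α(gK − gL).
9.98 − 2.25 − 4.94 = α × (11.13 − 4.94).
2.79 = 6.19 α, so α = 0.4507.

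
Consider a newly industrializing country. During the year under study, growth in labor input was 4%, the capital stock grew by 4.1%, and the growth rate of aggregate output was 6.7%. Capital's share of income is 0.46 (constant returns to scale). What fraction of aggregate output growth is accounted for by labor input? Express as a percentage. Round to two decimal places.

Labor's share = 1 − 0.46 = 0.54.
Labor input contributed 0.54 × 4 = 2.16 pp.
Share of growth = 2.16 / 6.7 × 100 = 32.2388%.

32.24%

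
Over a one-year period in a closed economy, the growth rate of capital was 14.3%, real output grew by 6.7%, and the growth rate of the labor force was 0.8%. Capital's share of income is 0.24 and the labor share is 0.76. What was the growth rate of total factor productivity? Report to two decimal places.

Labor's share = 1 − 0.24 = 0.76.
Capital: 0.24 × 14.3 = 3.432 pp.
The labor force: 0.76 × 0.8 = 0.608 pp.
TFP growth = 6.7 − 4.04 = 2.66%.

2.66%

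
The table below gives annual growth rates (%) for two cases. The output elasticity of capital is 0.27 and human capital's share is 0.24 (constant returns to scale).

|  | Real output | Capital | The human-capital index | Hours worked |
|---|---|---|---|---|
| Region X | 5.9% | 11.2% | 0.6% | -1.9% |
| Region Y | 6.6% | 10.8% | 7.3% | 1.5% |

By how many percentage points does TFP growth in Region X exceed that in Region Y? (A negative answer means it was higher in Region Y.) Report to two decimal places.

2.47 percentage points

Labor's share = 1 − 0.27 − 0.24 = 0.49.
Region X: TFP = 5.9 − 3.024 − 0.144 + 0.931 = 3.663%.
Region Y: TFP = 6.6 − 2.916 − 1.752 − 0.735 = 1.197%.
Difference = 3.663 − (1.197) = 2.466 pp.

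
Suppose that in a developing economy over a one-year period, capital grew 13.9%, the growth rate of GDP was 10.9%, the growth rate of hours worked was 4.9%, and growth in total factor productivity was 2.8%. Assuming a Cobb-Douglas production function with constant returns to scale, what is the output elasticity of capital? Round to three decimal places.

gY = gA + α·gK + (1−α)·gL, so gY − gA − gL = α(gK − gL).
10.9 − 2.8 − 4.9 = α × (13.9 − 4.9).
3.2 = 9 α, so α = 0.35556.

The output elasticity of capital is 0.356.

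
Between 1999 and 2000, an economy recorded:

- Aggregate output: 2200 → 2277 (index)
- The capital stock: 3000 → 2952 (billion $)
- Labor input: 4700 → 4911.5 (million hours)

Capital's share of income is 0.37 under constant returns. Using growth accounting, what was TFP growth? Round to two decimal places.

1.26%

Aggregate output growth = (2277 − 2200) / 2200 = 3.5%.
The capital stock growth = (2952 − 3000) / 3000 = -1.6%.
Labor input growth = (4911.5 − 4700) / 4700 = 4.5%.
Labor's share = 1 − 0.37 = 0.63.
The capital stock: 0.37 × (-1.6) = -0.592 pp.
Labor input: 0.63 × 4.5 = 2.835 pp.
TFP growth = 3.5 − 2.243 = 1.257%.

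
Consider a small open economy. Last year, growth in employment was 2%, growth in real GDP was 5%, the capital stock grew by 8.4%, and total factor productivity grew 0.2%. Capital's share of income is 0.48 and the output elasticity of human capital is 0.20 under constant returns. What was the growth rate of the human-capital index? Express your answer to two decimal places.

Labor's share = 1 − 0.48 − 0.2 = 0.32.
gY = gA + 0.48×8.4 + 0.32×2 + 0.2×g.
0.2×g = 5 − 0.2 − 4.672 = 0.128.
g = 0.128 / 0.2 = 0.64%.

The human-capital index grew 0.64%.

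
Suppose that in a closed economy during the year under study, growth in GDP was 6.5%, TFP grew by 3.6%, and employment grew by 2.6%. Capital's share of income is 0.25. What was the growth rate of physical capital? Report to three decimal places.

Labor's share = 1 − 0.25 = 0.75.
gY = gA + 0.75×2.6 + 0.25×g.
0.25×g = 6.5 − 3.6 − 1.95 = 0.95.
g = 0.95 / 0.25 = 3.8%.

Physical capital growth was 3.800%.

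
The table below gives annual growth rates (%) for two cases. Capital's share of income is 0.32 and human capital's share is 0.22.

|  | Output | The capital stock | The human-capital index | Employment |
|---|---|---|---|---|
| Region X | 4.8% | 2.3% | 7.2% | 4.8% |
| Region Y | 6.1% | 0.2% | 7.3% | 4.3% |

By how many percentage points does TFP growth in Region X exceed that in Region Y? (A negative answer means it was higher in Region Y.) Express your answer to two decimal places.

-2.18 percentage points

Labor's share = 1 − 0.32 − 0.22 = 0.46.
Region X: TFP = 4.8 − 0.736 − 1.584 − 2.208 = 0.272%.
Region Y: TFP = 6.1 − 0.064 − 1.606 − 1.978 = 2.452%.
Difference = 0.272 − (2.452) = -2.18 pp.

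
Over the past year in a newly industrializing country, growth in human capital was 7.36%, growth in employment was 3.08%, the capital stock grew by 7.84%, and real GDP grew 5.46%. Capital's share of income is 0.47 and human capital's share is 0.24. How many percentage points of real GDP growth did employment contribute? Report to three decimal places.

0.893 percentage points

Labor's share = 1 − 0.47 − 0.24 = 0.29.
Contribution = share × growth = 0.29 × 3.08 = 0.8932 pp.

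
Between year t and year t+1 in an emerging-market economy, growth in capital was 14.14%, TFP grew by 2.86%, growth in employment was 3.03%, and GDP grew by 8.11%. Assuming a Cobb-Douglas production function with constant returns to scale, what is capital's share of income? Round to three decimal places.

0.200

gY = gA + α·gK + (1−α)·gL, so gY − gA − gL = α(gK − gL).
8.11 − 2.86 − 3.03 = α × (14.14 − 3.03).
2.22 = 11.11 α, so α = 0.19982.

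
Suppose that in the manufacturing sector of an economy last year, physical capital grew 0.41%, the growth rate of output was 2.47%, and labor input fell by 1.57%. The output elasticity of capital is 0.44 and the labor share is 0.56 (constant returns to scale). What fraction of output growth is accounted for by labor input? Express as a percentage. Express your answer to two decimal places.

Labor's share = 1 − 0.44 = 0.56.
Labor input contributed 0.56 × (-1.57) = -0.8792 pp.
Share of growth = -0.8792 / 2.47 × 100 = -35.5951%.

-35.60%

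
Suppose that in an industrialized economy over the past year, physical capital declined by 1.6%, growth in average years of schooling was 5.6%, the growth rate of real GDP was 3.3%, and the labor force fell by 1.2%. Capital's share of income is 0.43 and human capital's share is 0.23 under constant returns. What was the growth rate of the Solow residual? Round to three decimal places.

Labor's share = 1 − 0.43 − 0.23 = 0.34.
Physical capital: 0.43 × (-1.6) = -0.688 pp.
Average years of schooling: 0.23 × 5.6 = 1.288 pp.
The labor force: 0.34 × (-1.2) = -0.408 pp.
TFP growth = 3.3 − 0.192 = 3.108%.

The Solow residual grew 3.108%.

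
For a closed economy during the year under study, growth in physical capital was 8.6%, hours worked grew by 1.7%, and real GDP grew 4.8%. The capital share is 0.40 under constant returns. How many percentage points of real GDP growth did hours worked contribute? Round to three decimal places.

Labor's share = 1 − 0.4 = 0.6.
Contribution = share × growth = 0.6 × 1.7 = 1.02 pp.

1.020 percentage points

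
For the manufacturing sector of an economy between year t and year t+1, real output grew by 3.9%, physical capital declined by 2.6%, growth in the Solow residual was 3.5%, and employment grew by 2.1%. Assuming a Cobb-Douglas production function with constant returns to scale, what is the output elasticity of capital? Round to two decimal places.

0.36

gY = gA + α·gK + (1−α)·gL, so gY − gA − gL = α(gK − gL).
3.9 − 3.5 − 2.1 = α × (-2.6 − 2.1).
-1.7 = -4.7 α, so α = 0.3617.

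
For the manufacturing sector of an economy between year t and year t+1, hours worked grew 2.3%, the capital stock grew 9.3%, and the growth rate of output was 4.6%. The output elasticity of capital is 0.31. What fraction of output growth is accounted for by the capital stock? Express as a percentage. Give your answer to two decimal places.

62.67%

The capital stock contributed 0.31 × 9.3 = 2.883 pp.
Share of growth = 2.883 / 4.6 × 100 = 62.6739%.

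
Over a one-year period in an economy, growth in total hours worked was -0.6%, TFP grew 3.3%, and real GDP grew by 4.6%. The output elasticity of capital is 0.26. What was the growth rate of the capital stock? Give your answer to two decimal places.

6.71%

Labor's share = 1 − 0.26 = 0.74.
gY = gA + 0.74×(-0.6) + 0.26×g.
0.26×g = 4.6 − 3.3 + 0.444 = 1.744.
g = 1.744 / 0.26 = 6.7077%.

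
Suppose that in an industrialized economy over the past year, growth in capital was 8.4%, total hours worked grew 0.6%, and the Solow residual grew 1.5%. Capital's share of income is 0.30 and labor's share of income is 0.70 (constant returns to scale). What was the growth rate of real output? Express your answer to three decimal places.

Labor's share = 1 − 0.3 = 0.7.
Capital: 0.3 × 8.4 = 2.52 pp.
Total hours worked: 0.7 × 0.6 = 0.42 pp.
Output growth = 1.5 + 2.94 = 4.44%.

4.440%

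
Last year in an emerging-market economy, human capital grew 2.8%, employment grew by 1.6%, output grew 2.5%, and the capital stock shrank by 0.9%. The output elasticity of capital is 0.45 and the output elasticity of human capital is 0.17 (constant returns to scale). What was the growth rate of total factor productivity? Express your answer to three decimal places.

Labor's share = 1 − 0.45 − 0.17 = 0.38.
The capital stock: 0.45 × (-0.9) = -0.405 pp.
Human capital: 0.17 × 2.8 = 0.476 pp.
Employment: 0.38 × 1.6 = 0.608 pp.
TFP growth = 2.5 − 0.679 = 1.821%.

Total factor productivity grew 1.821%.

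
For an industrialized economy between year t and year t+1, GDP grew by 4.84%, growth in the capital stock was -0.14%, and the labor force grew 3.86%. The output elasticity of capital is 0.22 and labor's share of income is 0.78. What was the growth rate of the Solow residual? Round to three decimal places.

1.860%

Labor's share = 1 − 0.22 = 0.78.
The capital stock: 0.22 × (-0.14) = -0.0308 pp.
The labor force: 0.78 × 3.86 = 3.0108 pp.
TFP growth = 4.84 − 2.98 = 1.86%.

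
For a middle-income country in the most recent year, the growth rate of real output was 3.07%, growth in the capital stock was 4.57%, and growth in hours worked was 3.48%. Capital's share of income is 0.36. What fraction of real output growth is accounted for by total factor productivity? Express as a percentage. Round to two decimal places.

Total factor productivity accounted for -26.14% of growth.

Labor's share = 1 − 0.36 = 0.64.
The capital stock: 0.36 × 4.57 = 1.6452 pp.
Hours worked: 0.64 × 3.48 = 2.2272 pp.
TFP growth = 3.07 − 3.8724 = -0.8024%.
TFP share of growth = -0.8024 / 3.07 × 100 = -26.1368%.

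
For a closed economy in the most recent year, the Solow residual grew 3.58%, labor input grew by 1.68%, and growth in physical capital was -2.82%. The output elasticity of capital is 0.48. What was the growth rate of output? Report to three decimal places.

Labor's share = 1 − 0.48 = 0.52.
Physical capital: 0.48 × (-2.82) = -1.3536 pp.
Labor input: 0.52 × 1.68 = 0.8736 pp.
Output growth = 3.58 + (-0.48) = 3.1%.

3.100%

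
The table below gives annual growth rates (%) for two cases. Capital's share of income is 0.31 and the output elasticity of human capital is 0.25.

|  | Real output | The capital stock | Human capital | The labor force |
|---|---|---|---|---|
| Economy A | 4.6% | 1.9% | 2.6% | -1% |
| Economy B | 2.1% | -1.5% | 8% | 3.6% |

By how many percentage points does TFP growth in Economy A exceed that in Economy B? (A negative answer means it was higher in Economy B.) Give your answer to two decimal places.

4.82 percentage points

Labor's share = 1 − 0.31 − 0.25 = 0.44.
Economy A: TFP = 4.6 − 0.589 − 0.65 + 0.44 = 3.801%.
Economy B: TFP = 2.1 + 0.465 − 2 − 1.584 = -1.019%.
Difference = 3.801 − (-1.019) = 4.82 pp.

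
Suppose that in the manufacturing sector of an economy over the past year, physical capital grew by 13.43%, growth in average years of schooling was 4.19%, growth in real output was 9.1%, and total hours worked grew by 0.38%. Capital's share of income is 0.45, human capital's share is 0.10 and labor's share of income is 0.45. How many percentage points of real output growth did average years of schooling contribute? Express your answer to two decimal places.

Contribution = share × growth = 0.1 × 4.19 = 0.419 pp.

0.42 percentage points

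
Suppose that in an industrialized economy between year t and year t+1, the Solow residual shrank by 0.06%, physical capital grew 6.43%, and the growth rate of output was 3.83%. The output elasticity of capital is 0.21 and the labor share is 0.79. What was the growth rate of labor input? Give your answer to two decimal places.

3.21%

Labor's share = 1 − 0.21 = 0.79.
gY = gA + 0.21×6.43 + 0.79×g.
0.79×g = 3.83 + 0.06 − 1.3503 = 2.5397.
g = 2.5397 / 0.79 = 3.2148%.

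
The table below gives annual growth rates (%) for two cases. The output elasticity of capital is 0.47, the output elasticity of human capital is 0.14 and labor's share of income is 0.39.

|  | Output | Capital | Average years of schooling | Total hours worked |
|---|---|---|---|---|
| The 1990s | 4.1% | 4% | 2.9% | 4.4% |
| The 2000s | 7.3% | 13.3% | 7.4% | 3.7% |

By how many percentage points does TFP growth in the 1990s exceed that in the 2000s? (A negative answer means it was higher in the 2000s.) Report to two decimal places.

Labor's share = 1 − 0.47 − 0.14 = 0.39.
The 1990s: TFP = 4.1 − 1.88 − 0.406 − 1.716 = 0.098%.
The 2000s: TFP = 7.3 − 6.251 − 1.036 − 1.443 = -1.43%.
Difference = 0.098 − (-1.43) = 1.528 pp.

1.53 percentage points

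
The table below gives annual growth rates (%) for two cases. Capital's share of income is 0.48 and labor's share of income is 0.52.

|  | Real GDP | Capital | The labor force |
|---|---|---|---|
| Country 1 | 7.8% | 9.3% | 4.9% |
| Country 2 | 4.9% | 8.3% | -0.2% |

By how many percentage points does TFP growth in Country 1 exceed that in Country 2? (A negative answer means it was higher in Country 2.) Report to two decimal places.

Labor's share = 1 − 0.48 = 0.52.
Country 1: TFP = 7.8 − 4.464 − 2.548 = 0.788%.
Country 2: TFP = 4.9 − 3.984 + 0.104 = 1.02%.
Difference = 0.788 − (1.02) = -0.232 pp.

-0.23 percentage points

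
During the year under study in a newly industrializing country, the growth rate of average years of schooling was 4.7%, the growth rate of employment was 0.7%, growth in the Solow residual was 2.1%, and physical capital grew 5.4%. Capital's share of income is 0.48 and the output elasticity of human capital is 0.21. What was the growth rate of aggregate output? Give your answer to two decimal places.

Labor's share = 1 − 0.48 − 0.21 = 0.31.
Physical capital: 0.48 × 5.4 = 2.592 pp.
Average years of schooling: 0.21 × 4.7 = 0.987 pp.
Employment: 0.31 × 0.7 = 0.217 pp.
Output growth = 2.1 + 3.796 = 5.896%.

Aggregate output growth was 5.90%.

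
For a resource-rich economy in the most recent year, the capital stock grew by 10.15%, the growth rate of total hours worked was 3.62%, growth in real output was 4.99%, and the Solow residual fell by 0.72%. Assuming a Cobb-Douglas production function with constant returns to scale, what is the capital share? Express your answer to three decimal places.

0.320

gY = gA + α·gK + (1−α)·gL, so gY − gA − gL = α(gK − gL).
4.99 + 0.72 − 3.62 = α × (10.15 − 3.62).
2.09 = 6.53 α, so α = 0.32006.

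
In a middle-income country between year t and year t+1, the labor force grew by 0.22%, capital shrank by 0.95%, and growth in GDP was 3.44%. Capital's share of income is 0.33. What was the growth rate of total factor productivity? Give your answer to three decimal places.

Labor's share = 1 − 0.33 = 0.67.
Capital: 0.33 × (-0.95) = -0.3135 pp.
The labor force: 0.67 × 0.22 = 0.1474 pp.
TFP growth = 3.44 + 0.1661 = 3.6061%.

Total factor productivity grew 3.606%.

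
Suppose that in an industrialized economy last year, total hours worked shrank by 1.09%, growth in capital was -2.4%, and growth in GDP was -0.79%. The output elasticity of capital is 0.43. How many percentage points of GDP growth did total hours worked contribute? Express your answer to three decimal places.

-0.621 percentage points

Labor's share = 1 − 0.43 = 0.57.
Contribution = share × growth = 0.57 × (-1.09) = -0.6213 pp.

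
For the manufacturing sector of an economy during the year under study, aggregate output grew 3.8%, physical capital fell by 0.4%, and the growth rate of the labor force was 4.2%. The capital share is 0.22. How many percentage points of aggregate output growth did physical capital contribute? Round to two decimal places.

-0.09 pp

Contribution = share × growth = 0.22 × (-0.4) = -0.088 pp.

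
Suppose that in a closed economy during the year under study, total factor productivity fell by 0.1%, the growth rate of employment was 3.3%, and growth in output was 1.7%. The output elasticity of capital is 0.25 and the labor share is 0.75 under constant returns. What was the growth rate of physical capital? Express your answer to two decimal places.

-2.70%

Labor's share = 1 − 0.25 = 0.75.
gY = gA + 0.75×3.3 + 0.25×g.
0.25×g = 1.7 + 0.1 − 2.475 = -0.675.
g = -0.675 / 0.25 = -2.7%.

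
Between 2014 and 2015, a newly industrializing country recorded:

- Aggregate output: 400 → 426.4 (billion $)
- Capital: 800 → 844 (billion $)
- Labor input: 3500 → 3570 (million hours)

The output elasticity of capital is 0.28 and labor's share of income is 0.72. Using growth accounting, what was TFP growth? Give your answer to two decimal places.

Aggregate output growth = (426.4 − 400) / 400 = 6.6%.
Capital growth = (844 − 800) / 800 = 5.5%.
Labor input growth = (3570 − 3500) / 3500 = 2%.
Labor's share = 1 − 0.28 = 0.72.
Capital: 0.28 × 5.5 = 1.54 pp.
Labor input: 0.72 × 2 = 1.44 pp.
TFP growth = 6.6 − 2.98 = 3.62%.

3.62%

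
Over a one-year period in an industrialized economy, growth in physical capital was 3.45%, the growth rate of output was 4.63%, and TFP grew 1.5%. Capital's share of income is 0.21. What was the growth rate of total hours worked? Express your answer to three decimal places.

Labor's share = 1 − 0.21 = 0.79.
gY = gA + 0.21×3.45 + 0.79×g.
0.79×g = 4.63 − 1.5 − 0.7245 = 2.4055.
g = 2.4055 / 0.79 = 3.04494%.

3.045%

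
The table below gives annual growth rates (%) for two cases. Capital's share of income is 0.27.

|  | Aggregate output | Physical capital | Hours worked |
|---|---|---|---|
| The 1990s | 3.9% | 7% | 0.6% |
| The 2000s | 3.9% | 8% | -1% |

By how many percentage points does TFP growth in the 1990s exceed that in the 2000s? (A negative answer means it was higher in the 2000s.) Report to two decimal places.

-0.90 percentage points

Labor's share = 1 − 0.27 = 0.73.
The 1990s: TFP = 3.9 − 1.89 − 0.438 = 1.572%.
The 2000s: TFP = 3.9 − 2.16 + 0.73 = 2.47%.
Difference = 1.572 − (2.47) = -0.898 pp.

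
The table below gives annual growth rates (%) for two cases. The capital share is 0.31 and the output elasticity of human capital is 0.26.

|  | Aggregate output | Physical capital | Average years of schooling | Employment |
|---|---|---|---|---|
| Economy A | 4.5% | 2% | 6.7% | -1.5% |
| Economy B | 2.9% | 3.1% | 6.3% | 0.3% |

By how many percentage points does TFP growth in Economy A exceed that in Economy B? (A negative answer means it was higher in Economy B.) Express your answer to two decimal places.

2.61 percentage points

Labor's share = 1 − 0.31 − 0.26 = 0.43.
Economy A: TFP = 4.5 − 0.62 − 1.742 + 0.645 = 2.783%.
Economy B: TFP = 2.9 − 0.961 − 1.638 − 0.129 = 0.172%.
Difference = 2.783 − (0.172) = 2.611 pp.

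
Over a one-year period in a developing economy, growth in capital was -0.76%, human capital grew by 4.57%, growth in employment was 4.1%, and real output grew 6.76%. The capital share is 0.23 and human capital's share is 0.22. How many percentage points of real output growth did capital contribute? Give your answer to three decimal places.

-0.175 percentage points

Contribution = share × growth = 0.23 × (-0.76) = -0.1748 pp.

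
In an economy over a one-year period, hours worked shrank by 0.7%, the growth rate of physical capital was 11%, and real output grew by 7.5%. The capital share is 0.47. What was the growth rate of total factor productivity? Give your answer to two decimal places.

Labor's share = 1 − 0.47 = 0.53.
Physical capital: 0.47 × 11 = 5.17 pp.
Hours worked: 0.53 × (-0.7) = -0.371 pp.
TFP growth = 7.5 − 4.799 = 2.701%.

Total factor productivity grew 2.70%.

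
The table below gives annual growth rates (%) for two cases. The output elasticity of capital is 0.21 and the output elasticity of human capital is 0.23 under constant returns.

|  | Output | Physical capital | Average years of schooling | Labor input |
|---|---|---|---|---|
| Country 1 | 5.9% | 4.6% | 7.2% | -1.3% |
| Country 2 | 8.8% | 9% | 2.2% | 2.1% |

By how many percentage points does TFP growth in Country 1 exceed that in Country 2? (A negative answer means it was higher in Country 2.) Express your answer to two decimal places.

-1.22 percentage points

Labor's share = 1 − 0.21 − 0.23 = 0.56.
Country 1: TFP = 5.9 − 0.966 − 1.656 + 0.728 = 4.006%.
Country 2: TFP = 8.8 − 1.89 − 0.506 − 1.176 = 5.228%.
Difference = 4.006 − (5.228) = -1.222 pp.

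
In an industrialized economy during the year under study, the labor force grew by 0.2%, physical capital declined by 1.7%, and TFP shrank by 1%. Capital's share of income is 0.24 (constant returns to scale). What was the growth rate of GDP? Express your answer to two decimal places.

Labor's share = 1 − 0.24 = 0.76.
Physical capital: 0.24 × (-1.7) = -0.408 pp.
The labor force: 0.76 × 0.2 = 0.152 pp.
Output growth = -1 + (-0.256) = -1.256%.

-1.26%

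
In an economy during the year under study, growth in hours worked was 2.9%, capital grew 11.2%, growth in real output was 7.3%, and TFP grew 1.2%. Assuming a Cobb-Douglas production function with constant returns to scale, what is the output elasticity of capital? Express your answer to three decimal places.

gY = gA + α·gK + (1−α)·gL, so gY − gA − gL = α(gK − gL).
7.3 − 1.2 − 2.9 = α × (11.2 − 2.9).
3.2 = 8.3 α, so α = 0.38554.

0.386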